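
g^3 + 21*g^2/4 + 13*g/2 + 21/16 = (g + 1/4)*(g + 3/2)*(g + 7/2)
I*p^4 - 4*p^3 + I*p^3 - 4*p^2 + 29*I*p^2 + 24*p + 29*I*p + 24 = (p - 3*I)*(p - I)*(p + 8*I)*(I*p + I)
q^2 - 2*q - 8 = (q - 4)*(q + 2)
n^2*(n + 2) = n^3 + 2*n^2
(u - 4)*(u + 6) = u^2 + 2*u - 24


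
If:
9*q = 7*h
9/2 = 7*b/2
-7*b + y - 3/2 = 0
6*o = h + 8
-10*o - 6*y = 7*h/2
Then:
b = 9/7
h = -458/31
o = -35/31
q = -3206/279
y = 21/2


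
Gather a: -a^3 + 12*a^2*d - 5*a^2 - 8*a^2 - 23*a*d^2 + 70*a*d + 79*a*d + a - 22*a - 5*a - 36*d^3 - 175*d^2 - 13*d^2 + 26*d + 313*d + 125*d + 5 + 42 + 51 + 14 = -a^3 + a^2*(12*d - 13) + a*(-23*d^2 + 149*d - 26) - 36*d^3 - 188*d^2 + 464*d + 112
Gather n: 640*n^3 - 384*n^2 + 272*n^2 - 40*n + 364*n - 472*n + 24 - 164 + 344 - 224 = 640*n^3 - 112*n^2 - 148*n - 20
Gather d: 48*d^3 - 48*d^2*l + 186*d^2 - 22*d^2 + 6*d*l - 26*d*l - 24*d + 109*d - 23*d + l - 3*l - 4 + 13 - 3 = 48*d^3 + d^2*(164 - 48*l) + d*(62 - 20*l) - 2*l + 6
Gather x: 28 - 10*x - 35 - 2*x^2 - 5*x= -2*x^2 - 15*x - 7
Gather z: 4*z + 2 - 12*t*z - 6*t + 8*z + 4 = -6*t + z*(12 - 12*t) + 6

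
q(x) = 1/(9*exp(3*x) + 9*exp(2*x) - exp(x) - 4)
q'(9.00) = 0.00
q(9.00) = 0.00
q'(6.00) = 0.00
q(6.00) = 0.00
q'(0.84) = -0.02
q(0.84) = 0.01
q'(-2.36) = -0.01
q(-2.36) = -0.25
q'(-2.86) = -0.00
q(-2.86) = -0.25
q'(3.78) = -0.00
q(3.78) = 0.00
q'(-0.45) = -7.45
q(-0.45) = 0.74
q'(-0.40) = -3.58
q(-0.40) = 0.48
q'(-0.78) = -2.05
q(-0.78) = -0.59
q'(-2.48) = -0.00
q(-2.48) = -0.25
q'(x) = (-27*exp(3*x) - 18*exp(2*x) + exp(x))/(9*exp(3*x) + 9*exp(2*x) - exp(x) - 4)^2 = (-27*exp(2*x) - 18*exp(x) + 1)*exp(x)/(9*exp(3*x) + 9*exp(2*x) - exp(x) - 4)^2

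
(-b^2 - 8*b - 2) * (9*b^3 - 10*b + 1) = -9*b^5 - 72*b^4 - 8*b^3 + 79*b^2 + 12*b - 2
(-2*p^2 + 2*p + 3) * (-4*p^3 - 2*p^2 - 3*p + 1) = 8*p^5 - 4*p^4 - 10*p^3 - 14*p^2 - 7*p + 3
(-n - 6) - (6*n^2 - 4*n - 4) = -6*n^2 + 3*n - 2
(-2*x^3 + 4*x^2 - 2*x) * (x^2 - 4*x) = -2*x^5 + 12*x^4 - 18*x^3 + 8*x^2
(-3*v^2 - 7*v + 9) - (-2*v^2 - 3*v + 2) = -v^2 - 4*v + 7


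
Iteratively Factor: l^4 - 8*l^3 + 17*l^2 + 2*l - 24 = (l - 3)*(l^3 - 5*l^2 + 2*l + 8) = (l - 4)*(l - 3)*(l^2 - l - 2) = (l - 4)*(l - 3)*(l - 2)*(l + 1)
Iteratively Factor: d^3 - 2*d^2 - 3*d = (d + 1)*(d^2 - 3*d) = d*(d + 1)*(d - 3)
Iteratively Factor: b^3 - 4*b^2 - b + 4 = (b + 1)*(b^2 - 5*b + 4) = (b - 1)*(b + 1)*(b - 4)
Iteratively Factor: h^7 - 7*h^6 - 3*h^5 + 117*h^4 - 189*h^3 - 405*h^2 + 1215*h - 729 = (h - 3)*(h^6 - 4*h^5 - 15*h^4 + 72*h^3 + 27*h^2 - 324*h + 243) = (h - 3)^2*(h^5 - h^4 - 18*h^3 + 18*h^2 + 81*h - 81) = (h - 3)^3*(h^4 + 2*h^3 - 12*h^2 - 18*h + 27) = (h - 3)^3*(h + 3)*(h^3 - h^2 - 9*h + 9) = (h - 3)^4*(h + 3)*(h^2 + 2*h - 3) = (h - 3)^4*(h - 1)*(h + 3)*(h + 3)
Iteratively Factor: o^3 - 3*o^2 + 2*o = (o - 1)*(o^2 - 2*o) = (o - 2)*(o - 1)*(o)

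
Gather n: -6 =-6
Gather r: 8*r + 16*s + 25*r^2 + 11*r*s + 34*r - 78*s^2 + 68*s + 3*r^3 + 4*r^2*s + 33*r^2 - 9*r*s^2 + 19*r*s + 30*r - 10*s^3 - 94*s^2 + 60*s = 3*r^3 + r^2*(4*s + 58) + r*(-9*s^2 + 30*s + 72) - 10*s^3 - 172*s^2 + 144*s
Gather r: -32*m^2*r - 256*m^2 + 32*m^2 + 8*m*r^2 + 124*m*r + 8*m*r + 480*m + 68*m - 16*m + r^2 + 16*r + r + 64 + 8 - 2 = -224*m^2 + 532*m + r^2*(8*m + 1) + r*(-32*m^2 + 132*m + 17) + 70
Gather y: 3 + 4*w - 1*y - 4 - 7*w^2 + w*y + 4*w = -7*w^2 + 8*w + y*(w - 1) - 1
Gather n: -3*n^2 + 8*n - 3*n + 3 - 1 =-3*n^2 + 5*n + 2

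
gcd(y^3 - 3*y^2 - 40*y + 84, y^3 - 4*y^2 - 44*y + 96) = y^2 + 4*y - 12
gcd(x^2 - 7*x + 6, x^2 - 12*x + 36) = x - 6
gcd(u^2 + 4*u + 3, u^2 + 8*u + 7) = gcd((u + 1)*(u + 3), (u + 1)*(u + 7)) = u + 1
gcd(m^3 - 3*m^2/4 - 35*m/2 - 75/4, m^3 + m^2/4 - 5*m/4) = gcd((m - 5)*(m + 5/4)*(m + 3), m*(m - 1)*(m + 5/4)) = m + 5/4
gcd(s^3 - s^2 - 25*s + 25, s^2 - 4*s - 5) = s - 5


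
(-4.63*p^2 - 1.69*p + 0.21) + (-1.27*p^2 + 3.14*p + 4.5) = -5.9*p^2 + 1.45*p + 4.71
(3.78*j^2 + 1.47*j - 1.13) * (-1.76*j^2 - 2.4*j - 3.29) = -6.6528*j^4 - 11.6592*j^3 - 13.9754*j^2 - 2.1243*j + 3.7177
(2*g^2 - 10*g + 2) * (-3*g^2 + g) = -6*g^4 + 32*g^3 - 16*g^2 + 2*g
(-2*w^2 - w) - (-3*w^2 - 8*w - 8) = w^2 + 7*w + 8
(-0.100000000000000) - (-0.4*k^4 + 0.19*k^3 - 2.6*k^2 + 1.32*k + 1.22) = 0.4*k^4 - 0.19*k^3 + 2.6*k^2 - 1.32*k - 1.32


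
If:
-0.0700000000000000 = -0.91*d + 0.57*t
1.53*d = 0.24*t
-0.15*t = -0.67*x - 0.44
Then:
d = -0.03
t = -0.16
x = -0.69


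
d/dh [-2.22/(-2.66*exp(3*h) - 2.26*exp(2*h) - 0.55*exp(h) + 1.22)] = (-17.7156*exp(2*h) - 10.0344*exp(h) - 1.221)*exp(h)/(2.66*exp(3*h) + 2.26*exp(2*h) + 0.55*exp(h) - 1.22)^2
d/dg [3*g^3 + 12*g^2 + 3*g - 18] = 9*g^2 + 24*g + 3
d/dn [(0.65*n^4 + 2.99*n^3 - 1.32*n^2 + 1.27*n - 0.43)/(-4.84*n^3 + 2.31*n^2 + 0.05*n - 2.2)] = (-3.146*n^6 + 3.003*n^5 + 0.615600000000001*n^4 + 6.8726*n^3 - 28.9773*n^2 + 7.7946*n - 2.7725)/(23.4256*n^6 - 22.3608*n^5 + 4.8521*n^4 + 21.527*n^3 - 10.1615*n^2 - 0.22*n + 4.84)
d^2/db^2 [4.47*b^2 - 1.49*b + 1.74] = 8.94000000000000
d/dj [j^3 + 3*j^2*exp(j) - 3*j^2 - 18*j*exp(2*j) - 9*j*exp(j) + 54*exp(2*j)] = 3*j^2*exp(j) + 3*j^2 - 36*j*exp(2*j) - 3*j*exp(j) - 6*j + 90*exp(2*j) - 9*exp(j)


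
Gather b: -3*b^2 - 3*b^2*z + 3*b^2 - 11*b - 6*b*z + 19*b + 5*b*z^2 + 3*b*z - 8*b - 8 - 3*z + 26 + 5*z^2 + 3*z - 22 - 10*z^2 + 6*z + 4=-3*b^2*z + b*(5*z^2 - 3*z) - 5*z^2 + 6*z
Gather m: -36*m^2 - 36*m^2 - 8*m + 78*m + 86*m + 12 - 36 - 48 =-72*m^2 + 156*m - 72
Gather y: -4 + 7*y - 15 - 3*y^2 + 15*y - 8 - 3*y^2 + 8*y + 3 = -6*y^2 + 30*y - 24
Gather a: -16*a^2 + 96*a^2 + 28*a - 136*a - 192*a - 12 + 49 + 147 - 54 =80*a^2 - 300*a + 130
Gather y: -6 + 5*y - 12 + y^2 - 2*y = y^2 + 3*y - 18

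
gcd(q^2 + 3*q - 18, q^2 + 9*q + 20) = 1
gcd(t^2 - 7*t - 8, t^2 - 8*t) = t - 8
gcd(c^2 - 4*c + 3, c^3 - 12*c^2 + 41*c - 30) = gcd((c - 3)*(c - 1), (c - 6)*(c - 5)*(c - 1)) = c - 1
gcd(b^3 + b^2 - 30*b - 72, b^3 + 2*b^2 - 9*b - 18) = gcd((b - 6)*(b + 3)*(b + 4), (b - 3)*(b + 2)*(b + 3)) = b + 3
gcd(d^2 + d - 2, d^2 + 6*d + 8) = d + 2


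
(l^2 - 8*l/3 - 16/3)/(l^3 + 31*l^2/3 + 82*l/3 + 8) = (3*l^2 - 8*l - 16)/(3*l^3 + 31*l^2 + 82*l + 24)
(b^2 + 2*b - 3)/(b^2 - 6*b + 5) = (b + 3)/(b - 5)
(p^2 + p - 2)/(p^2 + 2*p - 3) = (p + 2)/(p + 3)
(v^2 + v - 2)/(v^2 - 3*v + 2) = (v + 2)/(v - 2)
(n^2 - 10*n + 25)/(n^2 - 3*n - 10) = (n - 5)/(n + 2)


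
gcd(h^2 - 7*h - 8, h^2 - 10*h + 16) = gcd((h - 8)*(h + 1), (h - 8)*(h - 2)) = h - 8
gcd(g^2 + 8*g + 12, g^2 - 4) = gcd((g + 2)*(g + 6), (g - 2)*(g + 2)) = g + 2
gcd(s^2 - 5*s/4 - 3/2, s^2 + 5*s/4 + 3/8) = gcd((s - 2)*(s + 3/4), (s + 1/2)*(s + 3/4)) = s + 3/4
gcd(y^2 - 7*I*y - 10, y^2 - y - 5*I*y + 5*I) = y - 5*I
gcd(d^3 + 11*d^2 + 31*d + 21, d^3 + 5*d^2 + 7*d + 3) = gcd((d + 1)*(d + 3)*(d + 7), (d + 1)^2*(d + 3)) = d^2 + 4*d + 3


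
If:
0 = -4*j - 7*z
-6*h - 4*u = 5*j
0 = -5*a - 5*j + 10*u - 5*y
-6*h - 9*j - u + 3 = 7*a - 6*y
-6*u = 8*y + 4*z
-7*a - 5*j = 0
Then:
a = 33/37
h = 449/370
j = -231/185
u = -48/185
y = -6/37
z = 132/185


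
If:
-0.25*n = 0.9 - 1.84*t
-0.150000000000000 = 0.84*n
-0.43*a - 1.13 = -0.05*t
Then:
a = -2.57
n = -0.18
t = 0.46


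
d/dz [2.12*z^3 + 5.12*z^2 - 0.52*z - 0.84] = 6.36*z^2 + 10.24*z - 0.52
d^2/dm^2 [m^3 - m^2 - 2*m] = 6*m - 2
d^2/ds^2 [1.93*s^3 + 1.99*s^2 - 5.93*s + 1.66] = 11.58*s + 3.98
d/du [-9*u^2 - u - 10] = -18*u - 1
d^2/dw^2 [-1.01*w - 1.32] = 0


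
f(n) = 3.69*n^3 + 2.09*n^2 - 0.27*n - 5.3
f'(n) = 11.07*n^2 + 4.18*n - 0.27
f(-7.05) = -1192.50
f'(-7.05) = 520.47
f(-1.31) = -9.66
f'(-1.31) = 13.25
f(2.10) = 37.52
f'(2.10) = 57.33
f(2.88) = 99.40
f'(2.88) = 103.59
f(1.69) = 18.02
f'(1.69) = 38.41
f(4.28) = 321.14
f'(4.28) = 220.41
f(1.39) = 8.27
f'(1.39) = 26.93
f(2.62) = 74.70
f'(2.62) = 86.67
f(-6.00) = -725.48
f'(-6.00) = 373.17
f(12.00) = 6668.74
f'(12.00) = 1643.97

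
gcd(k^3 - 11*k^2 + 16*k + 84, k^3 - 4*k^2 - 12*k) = k^2 - 4*k - 12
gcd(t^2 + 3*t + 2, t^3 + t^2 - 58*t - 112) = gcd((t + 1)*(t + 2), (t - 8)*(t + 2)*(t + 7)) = t + 2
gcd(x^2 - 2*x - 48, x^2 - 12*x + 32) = x - 8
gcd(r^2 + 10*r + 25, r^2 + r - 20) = r + 5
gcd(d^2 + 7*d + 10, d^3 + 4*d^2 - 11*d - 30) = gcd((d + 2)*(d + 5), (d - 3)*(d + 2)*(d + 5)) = d^2 + 7*d + 10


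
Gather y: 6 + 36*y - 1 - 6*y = 30*y + 5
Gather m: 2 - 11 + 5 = -4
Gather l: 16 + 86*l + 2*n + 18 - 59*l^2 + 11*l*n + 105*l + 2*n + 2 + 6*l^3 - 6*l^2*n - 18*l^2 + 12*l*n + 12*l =6*l^3 + l^2*(-6*n - 77) + l*(23*n + 203) + 4*n + 36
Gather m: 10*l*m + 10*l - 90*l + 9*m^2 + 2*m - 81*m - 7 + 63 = -80*l + 9*m^2 + m*(10*l - 79) + 56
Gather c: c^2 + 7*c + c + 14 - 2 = c^2 + 8*c + 12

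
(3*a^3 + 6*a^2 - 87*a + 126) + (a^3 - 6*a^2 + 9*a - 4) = 4*a^3 - 78*a + 122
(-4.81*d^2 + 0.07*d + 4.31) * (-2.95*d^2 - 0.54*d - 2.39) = 14.1895*d^4 + 2.3909*d^3 - 1.2564*d^2 - 2.4947*d - 10.3009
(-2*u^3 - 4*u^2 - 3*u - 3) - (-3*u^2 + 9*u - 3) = -2*u^3 - u^2 - 12*u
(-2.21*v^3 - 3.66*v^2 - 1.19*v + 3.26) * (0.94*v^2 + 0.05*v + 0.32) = -2.0774*v^5 - 3.5509*v^4 - 2.0088*v^3 + 1.8337*v^2 - 0.2178*v + 1.0432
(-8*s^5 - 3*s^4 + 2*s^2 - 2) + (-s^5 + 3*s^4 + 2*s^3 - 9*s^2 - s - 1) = -9*s^5 + 2*s^3 - 7*s^2 - s - 3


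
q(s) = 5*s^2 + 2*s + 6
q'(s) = 10*s + 2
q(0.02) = 6.04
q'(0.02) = 2.20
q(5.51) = 168.82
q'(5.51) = 57.10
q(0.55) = 8.61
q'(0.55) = 7.50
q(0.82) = 11.00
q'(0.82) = 10.20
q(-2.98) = 44.44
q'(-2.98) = -27.80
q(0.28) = 6.95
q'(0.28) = 4.80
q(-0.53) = 6.34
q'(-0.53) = -3.30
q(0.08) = 6.19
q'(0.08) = 2.80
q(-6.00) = 174.00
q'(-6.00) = -58.00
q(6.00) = 198.00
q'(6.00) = 62.00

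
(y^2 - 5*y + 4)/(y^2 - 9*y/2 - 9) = 2*(-y^2 + 5*y - 4)/(-2*y^2 + 9*y + 18)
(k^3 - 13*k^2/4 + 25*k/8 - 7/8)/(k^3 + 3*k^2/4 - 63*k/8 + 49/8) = (2*k - 1)/(2*k + 7)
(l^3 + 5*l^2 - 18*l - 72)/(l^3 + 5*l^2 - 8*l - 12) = (l^2 - l - 12)/(l^2 - l - 2)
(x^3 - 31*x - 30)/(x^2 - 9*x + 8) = (x^3 - 31*x - 30)/(x^2 - 9*x + 8)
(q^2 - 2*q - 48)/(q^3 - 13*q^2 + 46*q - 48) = (q + 6)/(q^2 - 5*q + 6)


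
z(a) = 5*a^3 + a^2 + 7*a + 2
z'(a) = 15*a^2 + 2*a + 7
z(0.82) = 11.17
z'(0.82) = 18.73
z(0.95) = 13.84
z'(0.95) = 22.44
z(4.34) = 459.95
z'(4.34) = 298.21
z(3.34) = 222.83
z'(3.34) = 181.01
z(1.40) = 27.48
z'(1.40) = 39.20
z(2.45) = 98.68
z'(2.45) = 101.94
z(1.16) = 19.27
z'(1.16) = 29.50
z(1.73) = 42.99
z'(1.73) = 55.35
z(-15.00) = -16753.00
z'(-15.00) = 3352.00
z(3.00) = 167.00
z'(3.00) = 148.00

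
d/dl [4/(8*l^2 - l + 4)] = 4*(1 - 16*l)/(8*l^2 - l + 4)^2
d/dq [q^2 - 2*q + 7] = 2*q - 2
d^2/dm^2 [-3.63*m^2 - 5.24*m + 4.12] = -7.26000000000000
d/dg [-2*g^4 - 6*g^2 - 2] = -8*g^3 - 12*g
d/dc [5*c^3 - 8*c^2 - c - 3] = 15*c^2 - 16*c - 1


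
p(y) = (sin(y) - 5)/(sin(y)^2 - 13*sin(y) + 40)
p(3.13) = -0.13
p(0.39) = -0.13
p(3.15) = -0.12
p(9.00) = -0.13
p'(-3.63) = 0.02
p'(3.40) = 0.01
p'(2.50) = 0.01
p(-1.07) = -0.11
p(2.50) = -0.14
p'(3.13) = 0.02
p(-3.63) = -0.13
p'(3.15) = 0.02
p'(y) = (-2*sin(y)*cos(y) + 13*cos(y))*(sin(y) - 5)/(sin(y)^2 - 13*sin(y) + 40)^2 + cos(y)/(sin(y)^2 - 13*sin(y) + 40)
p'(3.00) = 0.02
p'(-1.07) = -0.01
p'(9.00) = 0.02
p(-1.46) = -0.11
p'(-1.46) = -0.00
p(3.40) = -0.12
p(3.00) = -0.13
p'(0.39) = -0.02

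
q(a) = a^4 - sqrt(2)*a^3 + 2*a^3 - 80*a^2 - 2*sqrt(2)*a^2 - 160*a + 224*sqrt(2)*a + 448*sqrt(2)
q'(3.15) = -222.57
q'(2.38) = -173.60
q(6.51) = 101.64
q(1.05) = 708.77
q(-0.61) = 507.11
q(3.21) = 408.92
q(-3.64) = -887.27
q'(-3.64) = 590.14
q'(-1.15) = 343.53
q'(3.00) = -216.37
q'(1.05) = -10.59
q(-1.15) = 344.58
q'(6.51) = 256.41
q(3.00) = 455.28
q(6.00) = 14.98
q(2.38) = 577.52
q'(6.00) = 90.11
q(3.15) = 422.34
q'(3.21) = -224.56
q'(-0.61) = 257.58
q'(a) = 4*a^3 - 3*sqrt(2)*a^2 + 6*a^2 - 160*a - 4*sqrt(2)*a - 160 + 224*sqrt(2)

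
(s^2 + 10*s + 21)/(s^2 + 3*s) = (s + 7)/s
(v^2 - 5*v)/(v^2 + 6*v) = (v - 5)/(v + 6)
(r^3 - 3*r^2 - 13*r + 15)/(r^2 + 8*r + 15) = (r^2 - 6*r + 5)/(r + 5)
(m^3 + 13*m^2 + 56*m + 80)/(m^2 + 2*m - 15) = (m^2 + 8*m + 16)/(m - 3)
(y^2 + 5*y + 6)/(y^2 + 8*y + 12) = (y + 3)/(y + 6)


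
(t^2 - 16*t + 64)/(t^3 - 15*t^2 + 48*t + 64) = 1/(t + 1)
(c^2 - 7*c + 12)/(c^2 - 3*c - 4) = (c - 3)/(c + 1)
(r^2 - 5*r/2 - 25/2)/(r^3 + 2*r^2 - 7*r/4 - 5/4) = 2*(r - 5)/(2*r^2 - r - 1)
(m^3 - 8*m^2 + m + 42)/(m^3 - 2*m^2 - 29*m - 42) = (m - 3)/(m + 3)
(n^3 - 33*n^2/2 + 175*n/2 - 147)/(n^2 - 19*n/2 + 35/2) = (2*n^2 - 19*n + 42)/(2*n - 5)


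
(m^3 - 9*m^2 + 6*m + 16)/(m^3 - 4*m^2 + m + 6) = (m - 8)/(m - 3)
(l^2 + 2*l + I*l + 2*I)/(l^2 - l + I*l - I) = (l + 2)/(l - 1)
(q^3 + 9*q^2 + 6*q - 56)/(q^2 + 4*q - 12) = (q^2 + 11*q + 28)/(q + 6)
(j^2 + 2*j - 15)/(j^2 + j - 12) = (j + 5)/(j + 4)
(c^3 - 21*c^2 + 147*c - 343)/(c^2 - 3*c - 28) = (c^2 - 14*c + 49)/(c + 4)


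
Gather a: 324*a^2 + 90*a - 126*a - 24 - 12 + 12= 324*a^2 - 36*a - 24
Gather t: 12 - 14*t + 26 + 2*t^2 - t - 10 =2*t^2 - 15*t + 28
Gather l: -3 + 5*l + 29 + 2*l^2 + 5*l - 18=2*l^2 + 10*l + 8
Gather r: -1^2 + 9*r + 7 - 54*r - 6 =-45*r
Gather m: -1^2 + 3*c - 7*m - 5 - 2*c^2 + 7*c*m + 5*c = -2*c^2 + 8*c + m*(7*c - 7) - 6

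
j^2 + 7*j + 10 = (j + 2)*(j + 5)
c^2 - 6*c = c*(c - 6)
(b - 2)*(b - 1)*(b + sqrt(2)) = b^3 - 3*b^2 + sqrt(2)*b^2 - 3*sqrt(2)*b + 2*b + 2*sqrt(2)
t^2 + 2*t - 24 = (t - 4)*(t + 6)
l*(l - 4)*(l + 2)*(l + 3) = l^4 + l^3 - 14*l^2 - 24*l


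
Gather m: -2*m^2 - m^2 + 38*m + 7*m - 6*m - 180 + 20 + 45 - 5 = -3*m^2 + 39*m - 120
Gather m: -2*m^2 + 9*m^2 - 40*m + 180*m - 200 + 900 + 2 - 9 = 7*m^2 + 140*m + 693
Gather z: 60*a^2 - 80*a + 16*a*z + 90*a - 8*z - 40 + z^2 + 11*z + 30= 60*a^2 + 10*a + z^2 + z*(16*a + 3) - 10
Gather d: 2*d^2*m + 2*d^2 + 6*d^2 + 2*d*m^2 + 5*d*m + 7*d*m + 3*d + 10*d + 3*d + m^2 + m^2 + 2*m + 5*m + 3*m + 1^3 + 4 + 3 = d^2*(2*m + 8) + d*(2*m^2 + 12*m + 16) + 2*m^2 + 10*m + 8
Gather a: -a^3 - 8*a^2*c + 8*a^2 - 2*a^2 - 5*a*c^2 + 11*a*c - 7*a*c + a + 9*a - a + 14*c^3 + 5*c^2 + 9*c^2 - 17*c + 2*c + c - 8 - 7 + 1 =-a^3 + a^2*(6 - 8*c) + a*(-5*c^2 + 4*c + 9) + 14*c^3 + 14*c^2 - 14*c - 14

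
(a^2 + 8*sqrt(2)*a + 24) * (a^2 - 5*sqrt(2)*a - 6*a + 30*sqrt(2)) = a^4 - 6*a^3 + 3*sqrt(2)*a^3 - 56*a^2 - 18*sqrt(2)*a^2 - 120*sqrt(2)*a + 336*a + 720*sqrt(2)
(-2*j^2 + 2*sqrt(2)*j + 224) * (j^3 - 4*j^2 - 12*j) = -2*j^5 + 2*sqrt(2)*j^4 + 8*j^4 - 8*sqrt(2)*j^3 + 248*j^3 - 896*j^2 - 24*sqrt(2)*j^2 - 2688*j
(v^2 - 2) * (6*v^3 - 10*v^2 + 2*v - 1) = 6*v^5 - 10*v^4 - 10*v^3 + 19*v^2 - 4*v + 2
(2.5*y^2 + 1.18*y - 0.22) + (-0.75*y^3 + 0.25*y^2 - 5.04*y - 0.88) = -0.75*y^3 + 2.75*y^2 - 3.86*y - 1.1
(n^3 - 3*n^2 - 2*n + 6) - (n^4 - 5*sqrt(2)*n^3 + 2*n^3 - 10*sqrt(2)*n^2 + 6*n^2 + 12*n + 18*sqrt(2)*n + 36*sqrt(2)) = -n^4 - n^3 + 5*sqrt(2)*n^3 - 9*n^2 + 10*sqrt(2)*n^2 - 18*sqrt(2)*n - 14*n - 36*sqrt(2) + 6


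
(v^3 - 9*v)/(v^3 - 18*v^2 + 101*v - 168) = v*(v + 3)/(v^2 - 15*v + 56)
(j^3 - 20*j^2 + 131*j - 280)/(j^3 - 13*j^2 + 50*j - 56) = (j^2 - 13*j + 40)/(j^2 - 6*j + 8)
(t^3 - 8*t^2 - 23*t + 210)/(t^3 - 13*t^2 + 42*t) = (t + 5)/t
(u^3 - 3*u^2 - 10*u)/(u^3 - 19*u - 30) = u/(u + 3)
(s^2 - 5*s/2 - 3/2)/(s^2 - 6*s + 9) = (s + 1/2)/(s - 3)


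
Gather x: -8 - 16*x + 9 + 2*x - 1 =-14*x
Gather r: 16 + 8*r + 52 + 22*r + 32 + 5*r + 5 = 35*r + 105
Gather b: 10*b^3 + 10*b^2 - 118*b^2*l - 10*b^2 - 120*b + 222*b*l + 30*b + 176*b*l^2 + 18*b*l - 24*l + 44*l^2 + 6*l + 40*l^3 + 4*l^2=10*b^3 - 118*b^2*l + b*(176*l^2 + 240*l - 90) + 40*l^3 + 48*l^2 - 18*l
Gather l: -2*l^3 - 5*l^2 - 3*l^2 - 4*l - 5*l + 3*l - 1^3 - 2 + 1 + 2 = -2*l^3 - 8*l^2 - 6*l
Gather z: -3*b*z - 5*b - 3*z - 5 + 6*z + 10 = -5*b + z*(3 - 3*b) + 5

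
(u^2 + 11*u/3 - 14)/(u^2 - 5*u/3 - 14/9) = 3*(u + 6)/(3*u + 2)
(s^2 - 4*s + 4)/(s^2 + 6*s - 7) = (s^2 - 4*s + 4)/(s^2 + 6*s - 7)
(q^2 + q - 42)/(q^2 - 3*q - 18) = (q + 7)/(q + 3)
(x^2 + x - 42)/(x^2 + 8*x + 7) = (x - 6)/(x + 1)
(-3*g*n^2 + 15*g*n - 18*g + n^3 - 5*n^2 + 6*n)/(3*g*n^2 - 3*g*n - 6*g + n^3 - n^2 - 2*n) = (-3*g*n + 9*g + n^2 - 3*n)/(3*g*n + 3*g + n^2 + n)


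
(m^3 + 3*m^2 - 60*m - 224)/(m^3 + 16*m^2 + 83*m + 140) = (m - 8)/(m + 5)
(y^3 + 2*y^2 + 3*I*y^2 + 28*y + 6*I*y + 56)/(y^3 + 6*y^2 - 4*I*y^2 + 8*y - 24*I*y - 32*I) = (y + 7*I)/(y + 4)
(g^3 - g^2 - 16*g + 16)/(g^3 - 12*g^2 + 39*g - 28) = (g + 4)/(g - 7)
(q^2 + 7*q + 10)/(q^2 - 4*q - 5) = (q^2 + 7*q + 10)/(q^2 - 4*q - 5)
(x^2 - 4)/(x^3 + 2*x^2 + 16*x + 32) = (x - 2)/(x^2 + 16)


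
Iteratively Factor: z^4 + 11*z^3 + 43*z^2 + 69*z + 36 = (z + 1)*(z^3 + 10*z^2 + 33*z + 36) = (z + 1)*(z + 3)*(z^2 + 7*z + 12) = (z + 1)*(z + 3)*(z + 4)*(z + 3)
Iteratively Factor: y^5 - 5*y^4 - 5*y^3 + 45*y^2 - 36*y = (y)*(y^4 - 5*y^3 - 5*y^2 + 45*y - 36) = y*(y - 4)*(y^3 - y^2 - 9*y + 9) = y*(y - 4)*(y - 3)*(y^2 + 2*y - 3) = y*(y - 4)*(y - 3)*(y - 1)*(y + 3)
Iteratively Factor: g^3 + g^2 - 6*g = (g - 2)*(g^2 + 3*g) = (g - 2)*(g + 3)*(g)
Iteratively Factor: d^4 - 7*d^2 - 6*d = (d)*(d^3 - 7*d - 6) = d*(d + 2)*(d^2 - 2*d - 3) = d*(d - 3)*(d + 2)*(d + 1)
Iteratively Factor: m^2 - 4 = (m + 2)*(m - 2)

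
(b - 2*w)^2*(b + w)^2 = b^4 - 2*b^3*w - 3*b^2*w^2 + 4*b*w^3 + 4*w^4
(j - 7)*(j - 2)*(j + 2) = j^3 - 7*j^2 - 4*j + 28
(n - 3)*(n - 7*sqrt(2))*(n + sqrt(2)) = n^3 - 6*sqrt(2)*n^2 - 3*n^2 - 14*n + 18*sqrt(2)*n + 42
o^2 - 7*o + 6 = (o - 6)*(o - 1)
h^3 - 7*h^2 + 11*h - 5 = (h - 5)*(h - 1)^2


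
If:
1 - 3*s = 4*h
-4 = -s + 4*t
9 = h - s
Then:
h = 4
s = -5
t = -9/4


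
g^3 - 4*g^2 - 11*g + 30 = (g - 5)*(g - 2)*(g + 3)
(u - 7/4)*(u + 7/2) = u^2 + 7*u/4 - 49/8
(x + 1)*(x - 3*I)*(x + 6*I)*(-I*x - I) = -I*x^4 + 3*x^3 - 2*I*x^3 + 6*x^2 - 19*I*x^2 + 3*x - 36*I*x - 18*I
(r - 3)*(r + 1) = r^2 - 2*r - 3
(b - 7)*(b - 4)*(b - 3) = b^3 - 14*b^2 + 61*b - 84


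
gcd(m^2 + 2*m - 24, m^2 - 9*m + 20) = m - 4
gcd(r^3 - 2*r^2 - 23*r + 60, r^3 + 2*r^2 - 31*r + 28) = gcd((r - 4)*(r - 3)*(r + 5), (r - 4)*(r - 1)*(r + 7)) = r - 4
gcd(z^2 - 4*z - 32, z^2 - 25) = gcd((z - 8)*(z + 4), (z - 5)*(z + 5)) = 1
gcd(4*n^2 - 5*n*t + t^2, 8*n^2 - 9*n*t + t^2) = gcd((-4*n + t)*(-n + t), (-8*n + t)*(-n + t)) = -n + t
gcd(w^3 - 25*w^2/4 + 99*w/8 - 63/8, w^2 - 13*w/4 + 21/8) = w^2 - 13*w/4 + 21/8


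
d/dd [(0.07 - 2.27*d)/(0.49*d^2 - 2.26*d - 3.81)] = (1.1123*d^2 - 0.0686*d + 8.8069)/(0.2401*d^4 - 2.2148*d^3 + 1.3738*d^2 + 17.2212*d + 14.5161)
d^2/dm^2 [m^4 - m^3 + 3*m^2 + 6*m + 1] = 12*m^2 - 6*m + 6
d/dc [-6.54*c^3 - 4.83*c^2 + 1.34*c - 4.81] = -19.62*c^2 - 9.66*c + 1.34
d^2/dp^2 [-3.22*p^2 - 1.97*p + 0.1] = -6.44000000000000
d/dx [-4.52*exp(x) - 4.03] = -4.52*exp(x)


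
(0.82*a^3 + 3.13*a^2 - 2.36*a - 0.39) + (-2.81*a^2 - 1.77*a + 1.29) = 0.82*a^3 + 0.32*a^2 - 4.13*a + 0.9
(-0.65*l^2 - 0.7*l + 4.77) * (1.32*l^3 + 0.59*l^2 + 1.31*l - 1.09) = -0.858*l^5 - 1.3075*l^4 + 5.0319*l^3 + 2.6058*l^2 + 7.0117*l - 5.1993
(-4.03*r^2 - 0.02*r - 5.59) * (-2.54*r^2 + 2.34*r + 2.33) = 10.2362*r^4 - 9.3794*r^3 + 4.7619*r^2 - 13.1272*r - 13.0247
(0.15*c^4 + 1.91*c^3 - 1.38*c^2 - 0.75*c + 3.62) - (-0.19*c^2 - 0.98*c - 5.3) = 0.15*c^4 + 1.91*c^3 - 1.19*c^2 + 0.23*c + 8.92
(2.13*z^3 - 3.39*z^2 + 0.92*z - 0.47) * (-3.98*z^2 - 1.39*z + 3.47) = -8.4774*z^5 + 10.5315*z^4 + 8.4416*z^3 - 11.1715*z^2 + 3.8457*z - 1.6309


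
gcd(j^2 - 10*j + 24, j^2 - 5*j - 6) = j - 6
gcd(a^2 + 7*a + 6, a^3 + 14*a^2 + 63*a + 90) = a + 6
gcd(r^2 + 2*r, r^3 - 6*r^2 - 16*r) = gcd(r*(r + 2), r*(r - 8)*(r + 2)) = r^2 + 2*r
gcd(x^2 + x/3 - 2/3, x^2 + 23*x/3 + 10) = 1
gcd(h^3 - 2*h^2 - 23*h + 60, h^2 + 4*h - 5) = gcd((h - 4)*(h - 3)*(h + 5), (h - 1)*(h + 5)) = h + 5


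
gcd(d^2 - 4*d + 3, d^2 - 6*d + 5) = d - 1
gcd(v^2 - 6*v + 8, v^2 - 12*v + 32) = v - 4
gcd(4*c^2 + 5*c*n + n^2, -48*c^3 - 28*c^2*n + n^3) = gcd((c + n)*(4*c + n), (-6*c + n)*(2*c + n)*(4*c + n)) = 4*c + n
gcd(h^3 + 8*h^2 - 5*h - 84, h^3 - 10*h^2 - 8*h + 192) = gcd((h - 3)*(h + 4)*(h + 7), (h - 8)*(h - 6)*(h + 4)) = h + 4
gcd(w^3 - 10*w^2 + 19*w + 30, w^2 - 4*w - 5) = w^2 - 4*w - 5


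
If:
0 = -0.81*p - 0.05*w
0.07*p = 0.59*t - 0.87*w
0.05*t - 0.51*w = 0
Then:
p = 0.00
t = 0.00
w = 0.00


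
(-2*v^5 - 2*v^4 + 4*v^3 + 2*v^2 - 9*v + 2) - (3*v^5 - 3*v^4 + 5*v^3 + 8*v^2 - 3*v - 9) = -5*v^5 + v^4 - v^3 - 6*v^2 - 6*v + 11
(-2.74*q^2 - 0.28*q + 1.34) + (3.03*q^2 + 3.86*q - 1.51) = 0.29*q^2 + 3.58*q - 0.17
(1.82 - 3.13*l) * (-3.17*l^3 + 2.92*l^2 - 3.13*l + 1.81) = 9.9221*l^4 - 14.909*l^3 + 15.1113*l^2 - 11.3619*l + 3.2942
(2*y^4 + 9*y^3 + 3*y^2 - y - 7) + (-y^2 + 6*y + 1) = 2*y^4 + 9*y^3 + 2*y^2 + 5*y - 6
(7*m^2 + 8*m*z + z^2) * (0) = 0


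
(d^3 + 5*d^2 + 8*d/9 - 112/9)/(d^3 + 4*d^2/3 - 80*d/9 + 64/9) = (3*d + 7)/(3*d - 4)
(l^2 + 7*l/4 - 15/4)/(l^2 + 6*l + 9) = (l - 5/4)/(l + 3)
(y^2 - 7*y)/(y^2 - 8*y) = (y - 7)/(y - 8)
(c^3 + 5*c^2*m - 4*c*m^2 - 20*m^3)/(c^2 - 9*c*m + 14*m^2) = (c^2 + 7*c*m + 10*m^2)/(c - 7*m)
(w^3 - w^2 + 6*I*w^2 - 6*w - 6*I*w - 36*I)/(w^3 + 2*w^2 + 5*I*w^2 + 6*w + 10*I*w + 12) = (w - 3)/(w - I)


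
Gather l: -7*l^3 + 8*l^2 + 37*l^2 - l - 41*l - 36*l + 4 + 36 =-7*l^3 + 45*l^2 - 78*l + 40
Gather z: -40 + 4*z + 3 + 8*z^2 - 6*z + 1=8*z^2 - 2*z - 36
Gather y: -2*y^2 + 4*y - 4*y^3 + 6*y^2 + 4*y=-4*y^3 + 4*y^2 + 8*y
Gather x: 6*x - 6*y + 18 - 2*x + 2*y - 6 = 4*x - 4*y + 12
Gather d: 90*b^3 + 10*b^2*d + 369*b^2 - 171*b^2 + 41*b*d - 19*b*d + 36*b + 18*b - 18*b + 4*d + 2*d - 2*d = 90*b^3 + 198*b^2 + 36*b + d*(10*b^2 + 22*b + 4)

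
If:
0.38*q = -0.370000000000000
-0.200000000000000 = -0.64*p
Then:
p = 0.31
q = -0.97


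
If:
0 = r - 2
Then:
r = 2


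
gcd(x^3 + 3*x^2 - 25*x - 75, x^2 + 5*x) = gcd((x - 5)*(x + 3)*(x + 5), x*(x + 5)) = x + 5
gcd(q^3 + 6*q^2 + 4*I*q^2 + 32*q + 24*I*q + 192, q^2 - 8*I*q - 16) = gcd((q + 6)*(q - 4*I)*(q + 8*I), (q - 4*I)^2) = q - 4*I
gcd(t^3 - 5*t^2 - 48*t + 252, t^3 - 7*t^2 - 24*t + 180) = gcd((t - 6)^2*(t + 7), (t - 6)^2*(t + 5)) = t^2 - 12*t + 36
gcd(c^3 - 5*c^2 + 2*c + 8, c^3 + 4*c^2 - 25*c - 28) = c^2 - 3*c - 4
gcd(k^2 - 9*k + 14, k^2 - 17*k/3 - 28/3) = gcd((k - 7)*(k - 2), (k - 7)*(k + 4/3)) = k - 7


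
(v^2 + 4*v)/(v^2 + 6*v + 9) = v*(v + 4)/(v^2 + 6*v + 9)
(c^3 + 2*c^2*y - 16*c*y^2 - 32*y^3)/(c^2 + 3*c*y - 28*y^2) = (c^2 + 6*c*y + 8*y^2)/(c + 7*y)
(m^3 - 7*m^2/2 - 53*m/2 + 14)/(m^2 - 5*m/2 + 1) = (m^2 - 3*m - 28)/(m - 2)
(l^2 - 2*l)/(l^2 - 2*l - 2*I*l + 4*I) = l/(l - 2*I)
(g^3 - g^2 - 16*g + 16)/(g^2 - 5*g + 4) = g + 4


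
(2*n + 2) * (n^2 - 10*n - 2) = 2*n^3 - 18*n^2 - 24*n - 4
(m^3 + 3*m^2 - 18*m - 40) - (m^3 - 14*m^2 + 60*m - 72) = 17*m^2 - 78*m + 32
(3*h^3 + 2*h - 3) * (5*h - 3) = 15*h^4 - 9*h^3 + 10*h^2 - 21*h + 9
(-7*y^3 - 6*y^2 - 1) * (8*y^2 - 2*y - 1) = -56*y^5 - 34*y^4 + 19*y^3 - 2*y^2 + 2*y + 1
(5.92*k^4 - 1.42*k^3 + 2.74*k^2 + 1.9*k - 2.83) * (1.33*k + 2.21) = 7.8736*k^5 + 11.1946*k^4 + 0.506000000000001*k^3 + 8.5824*k^2 + 0.435099999999999*k - 6.2543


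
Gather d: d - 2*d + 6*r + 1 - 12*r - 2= -d - 6*r - 1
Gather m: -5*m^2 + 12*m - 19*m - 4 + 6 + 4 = -5*m^2 - 7*m + 6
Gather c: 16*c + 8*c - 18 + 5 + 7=24*c - 6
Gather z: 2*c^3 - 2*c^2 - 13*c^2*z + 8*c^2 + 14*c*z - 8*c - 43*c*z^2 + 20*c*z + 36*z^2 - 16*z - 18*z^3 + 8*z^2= 2*c^3 + 6*c^2 - 8*c - 18*z^3 + z^2*(44 - 43*c) + z*(-13*c^2 + 34*c - 16)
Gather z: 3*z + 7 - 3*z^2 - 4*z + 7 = -3*z^2 - z + 14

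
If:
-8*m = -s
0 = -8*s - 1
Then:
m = -1/64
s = -1/8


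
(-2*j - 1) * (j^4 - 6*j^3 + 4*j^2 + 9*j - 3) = -2*j^5 + 11*j^4 - 2*j^3 - 22*j^2 - 3*j + 3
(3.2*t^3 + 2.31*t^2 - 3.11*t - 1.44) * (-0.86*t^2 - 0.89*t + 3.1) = -2.752*t^5 - 4.8346*t^4 + 10.5387*t^3 + 11.1673*t^2 - 8.3594*t - 4.464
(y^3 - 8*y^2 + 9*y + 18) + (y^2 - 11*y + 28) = y^3 - 7*y^2 - 2*y + 46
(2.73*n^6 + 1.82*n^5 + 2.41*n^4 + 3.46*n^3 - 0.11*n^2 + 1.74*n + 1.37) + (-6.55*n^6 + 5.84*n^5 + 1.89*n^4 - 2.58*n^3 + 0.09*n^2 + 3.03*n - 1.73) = -3.82*n^6 + 7.66*n^5 + 4.3*n^4 + 0.88*n^3 - 0.02*n^2 + 4.77*n - 0.36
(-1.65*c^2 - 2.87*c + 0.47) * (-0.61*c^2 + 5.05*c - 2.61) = 1.0065*c^4 - 6.5818*c^3 - 10.4737*c^2 + 9.8642*c - 1.2267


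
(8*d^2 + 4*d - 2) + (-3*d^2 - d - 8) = 5*d^2 + 3*d - 10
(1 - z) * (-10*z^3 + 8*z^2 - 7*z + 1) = 10*z^4 - 18*z^3 + 15*z^2 - 8*z + 1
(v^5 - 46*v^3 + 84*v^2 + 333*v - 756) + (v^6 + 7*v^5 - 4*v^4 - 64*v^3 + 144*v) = v^6 + 8*v^5 - 4*v^4 - 110*v^3 + 84*v^2 + 477*v - 756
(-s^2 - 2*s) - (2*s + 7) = -s^2 - 4*s - 7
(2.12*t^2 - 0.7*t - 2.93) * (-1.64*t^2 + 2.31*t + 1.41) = -3.4768*t^4 + 6.0452*t^3 + 6.1774*t^2 - 7.7553*t - 4.1313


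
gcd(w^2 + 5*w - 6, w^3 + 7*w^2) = 1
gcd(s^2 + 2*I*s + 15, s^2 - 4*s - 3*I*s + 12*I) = s - 3*I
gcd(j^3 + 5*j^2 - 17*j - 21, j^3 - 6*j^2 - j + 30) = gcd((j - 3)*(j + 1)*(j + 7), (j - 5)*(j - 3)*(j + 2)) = j - 3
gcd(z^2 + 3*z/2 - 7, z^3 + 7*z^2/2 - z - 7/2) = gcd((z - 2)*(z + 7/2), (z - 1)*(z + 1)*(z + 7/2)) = z + 7/2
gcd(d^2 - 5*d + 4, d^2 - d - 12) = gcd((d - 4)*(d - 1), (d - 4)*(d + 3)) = d - 4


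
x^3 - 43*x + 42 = (x - 6)*(x - 1)*(x + 7)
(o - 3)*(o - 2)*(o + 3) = o^3 - 2*o^2 - 9*o + 18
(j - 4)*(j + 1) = j^2 - 3*j - 4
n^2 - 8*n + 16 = (n - 4)^2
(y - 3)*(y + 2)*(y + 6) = y^3 + 5*y^2 - 12*y - 36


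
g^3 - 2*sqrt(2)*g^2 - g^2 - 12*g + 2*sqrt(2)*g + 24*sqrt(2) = (g - 4)*(g + 3)*(g - 2*sqrt(2))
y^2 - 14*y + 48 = (y - 8)*(y - 6)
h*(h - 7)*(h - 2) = h^3 - 9*h^2 + 14*h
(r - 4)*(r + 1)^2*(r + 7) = r^4 + 5*r^3 - 21*r^2 - 53*r - 28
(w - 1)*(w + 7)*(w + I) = w^3 + 6*w^2 + I*w^2 - 7*w + 6*I*w - 7*I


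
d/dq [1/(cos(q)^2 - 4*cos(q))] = 2*(cos(q) - 2)*sin(q)/((cos(q) - 4)^2*cos(q)^2)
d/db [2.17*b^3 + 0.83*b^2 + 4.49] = b*(6.51*b + 1.66)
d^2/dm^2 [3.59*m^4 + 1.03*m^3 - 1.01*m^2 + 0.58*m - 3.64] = 43.08*m^2 + 6.18*m - 2.02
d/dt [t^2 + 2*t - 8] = 2*t + 2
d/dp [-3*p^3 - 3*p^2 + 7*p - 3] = -9*p^2 - 6*p + 7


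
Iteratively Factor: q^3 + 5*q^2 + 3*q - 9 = (q - 1)*(q^2 + 6*q + 9) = (q - 1)*(q + 3)*(q + 3)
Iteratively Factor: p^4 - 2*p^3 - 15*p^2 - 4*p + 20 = (p + 2)*(p^3 - 4*p^2 - 7*p + 10) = (p - 5)*(p + 2)*(p^2 + p - 2) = (p - 5)*(p + 2)^2*(p - 1)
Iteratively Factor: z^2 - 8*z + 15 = (z - 5)*(z - 3)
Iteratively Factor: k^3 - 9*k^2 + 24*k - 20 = (k - 2)*(k^2 - 7*k + 10) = (k - 5)*(k - 2)*(k - 2)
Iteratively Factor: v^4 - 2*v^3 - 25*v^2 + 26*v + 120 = (v + 2)*(v^3 - 4*v^2 - 17*v + 60) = (v + 2)*(v + 4)*(v^2 - 8*v + 15) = (v - 3)*(v + 2)*(v + 4)*(v - 5)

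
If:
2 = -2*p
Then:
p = -1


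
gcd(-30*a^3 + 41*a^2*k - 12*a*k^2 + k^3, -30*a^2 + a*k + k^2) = 5*a - k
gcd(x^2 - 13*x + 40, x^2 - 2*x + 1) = 1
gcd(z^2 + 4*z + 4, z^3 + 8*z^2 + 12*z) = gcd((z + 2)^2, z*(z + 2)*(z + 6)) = z + 2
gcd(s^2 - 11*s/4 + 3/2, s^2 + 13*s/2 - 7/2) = 1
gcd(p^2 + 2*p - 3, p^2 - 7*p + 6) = p - 1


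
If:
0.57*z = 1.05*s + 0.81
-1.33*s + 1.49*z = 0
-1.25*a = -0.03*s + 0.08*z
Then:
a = 0.05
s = -1.50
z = -1.34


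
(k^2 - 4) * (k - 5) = k^3 - 5*k^2 - 4*k + 20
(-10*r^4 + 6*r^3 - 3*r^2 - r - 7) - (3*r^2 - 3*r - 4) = -10*r^4 + 6*r^3 - 6*r^2 + 2*r - 3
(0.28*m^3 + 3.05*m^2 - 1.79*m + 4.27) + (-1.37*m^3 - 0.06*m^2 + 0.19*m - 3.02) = -1.09*m^3 + 2.99*m^2 - 1.6*m + 1.25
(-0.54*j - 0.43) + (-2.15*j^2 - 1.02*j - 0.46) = -2.15*j^2 - 1.56*j - 0.89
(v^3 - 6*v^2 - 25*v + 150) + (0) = v^3 - 6*v^2 - 25*v + 150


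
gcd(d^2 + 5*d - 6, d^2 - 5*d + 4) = d - 1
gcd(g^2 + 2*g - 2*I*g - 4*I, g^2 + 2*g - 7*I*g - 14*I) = g + 2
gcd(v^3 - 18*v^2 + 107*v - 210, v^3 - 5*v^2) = v - 5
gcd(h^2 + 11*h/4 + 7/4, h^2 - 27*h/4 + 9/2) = 1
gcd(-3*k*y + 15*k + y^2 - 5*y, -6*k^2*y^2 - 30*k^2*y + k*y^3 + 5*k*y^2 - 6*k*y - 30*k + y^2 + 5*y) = 1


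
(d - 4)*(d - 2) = d^2 - 6*d + 8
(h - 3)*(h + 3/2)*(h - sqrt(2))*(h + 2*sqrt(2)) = h^4 - 3*h^3/2 + sqrt(2)*h^3 - 17*h^2/2 - 3*sqrt(2)*h^2/2 - 9*sqrt(2)*h/2 + 6*h + 18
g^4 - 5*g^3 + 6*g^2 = g^2*(g - 3)*(g - 2)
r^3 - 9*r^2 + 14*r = r*(r - 7)*(r - 2)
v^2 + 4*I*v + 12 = (v - 2*I)*(v + 6*I)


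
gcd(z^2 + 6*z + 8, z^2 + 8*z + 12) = z + 2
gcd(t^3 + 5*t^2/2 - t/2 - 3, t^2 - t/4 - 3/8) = 1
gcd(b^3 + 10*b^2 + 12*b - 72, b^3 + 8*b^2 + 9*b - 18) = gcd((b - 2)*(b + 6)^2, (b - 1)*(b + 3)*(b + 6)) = b + 6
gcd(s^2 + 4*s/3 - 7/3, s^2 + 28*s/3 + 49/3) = s + 7/3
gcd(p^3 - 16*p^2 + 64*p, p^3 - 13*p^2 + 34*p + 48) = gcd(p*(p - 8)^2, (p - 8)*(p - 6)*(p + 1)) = p - 8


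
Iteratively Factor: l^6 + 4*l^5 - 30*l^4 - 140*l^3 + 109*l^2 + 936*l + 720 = (l + 4)*(l^5 - 30*l^3 - 20*l^2 + 189*l + 180) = (l + 4)^2*(l^4 - 4*l^3 - 14*l^2 + 36*l + 45) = (l + 1)*(l + 4)^2*(l^3 - 5*l^2 - 9*l + 45) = (l - 5)*(l + 1)*(l + 4)^2*(l^2 - 9) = (l - 5)*(l + 1)*(l + 3)*(l + 4)^2*(l - 3)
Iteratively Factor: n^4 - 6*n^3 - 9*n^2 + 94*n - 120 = (n - 3)*(n^3 - 3*n^2 - 18*n + 40) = (n - 5)*(n - 3)*(n^2 + 2*n - 8) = (n - 5)*(n - 3)*(n - 2)*(n + 4)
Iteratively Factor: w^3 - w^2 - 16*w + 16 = (w - 4)*(w^2 + 3*w - 4) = (w - 4)*(w - 1)*(w + 4)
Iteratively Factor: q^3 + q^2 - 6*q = (q - 2)*(q^2 + 3*q) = (q - 2)*(q + 3)*(q)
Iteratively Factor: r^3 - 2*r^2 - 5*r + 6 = (r - 3)*(r^2 + r - 2) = (r - 3)*(r - 1)*(r + 2)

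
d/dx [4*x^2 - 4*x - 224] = 8*x - 4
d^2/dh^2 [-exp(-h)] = -exp(-h)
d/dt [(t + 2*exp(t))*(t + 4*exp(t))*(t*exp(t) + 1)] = (t + 1)*(t + 2*exp(t))*(t + 4*exp(t))*exp(t) + (t + 2*exp(t))*(t*exp(t) + 1)*(4*exp(t) + 1) + (t + 4*exp(t))*(t*exp(t) + 1)*(2*exp(t) + 1)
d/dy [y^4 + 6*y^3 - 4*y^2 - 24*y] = 4*y^3 + 18*y^2 - 8*y - 24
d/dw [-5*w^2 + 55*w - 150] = 55 - 10*w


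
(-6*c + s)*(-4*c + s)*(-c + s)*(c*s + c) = -24*c^4*s - 24*c^4 + 34*c^3*s^2 + 34*c^3*s - 11*c^2*s^3 - 11*c^2*s^2 + c*s^4 + c*s^3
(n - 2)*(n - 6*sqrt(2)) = n^2 - 6*sqrt(2)*n - 2*n + 12*sqrt(2)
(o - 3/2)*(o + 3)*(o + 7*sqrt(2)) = o^3 + 3*o^2/2 + 7*sqrt(2)*o^2 - 9*o/2 + 21*sqrt(2)*o/2 - 63*sqrt(2)/2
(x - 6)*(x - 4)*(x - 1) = x^3 - 11*x^2 + 34*x - 24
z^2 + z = z*(z + 1)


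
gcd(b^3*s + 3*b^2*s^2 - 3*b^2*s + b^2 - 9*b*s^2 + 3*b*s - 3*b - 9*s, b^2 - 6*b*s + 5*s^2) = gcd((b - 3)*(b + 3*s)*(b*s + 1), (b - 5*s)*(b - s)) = 1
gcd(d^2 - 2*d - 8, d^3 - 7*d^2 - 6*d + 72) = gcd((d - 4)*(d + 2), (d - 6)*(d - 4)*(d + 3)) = d - 4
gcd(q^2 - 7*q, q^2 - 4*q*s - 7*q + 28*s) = q - 7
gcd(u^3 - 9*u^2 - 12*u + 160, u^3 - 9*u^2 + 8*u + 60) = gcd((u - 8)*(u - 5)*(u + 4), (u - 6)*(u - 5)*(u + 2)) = u - 5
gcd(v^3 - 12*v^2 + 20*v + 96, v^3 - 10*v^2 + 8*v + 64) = v^2 - 6*v - 16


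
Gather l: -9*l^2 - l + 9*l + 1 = -9*l^2 + 8*l + 1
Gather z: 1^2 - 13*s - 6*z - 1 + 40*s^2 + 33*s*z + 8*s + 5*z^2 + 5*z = 40*s^2 - 5*s + 5*z^2 + z*(33*s - 1)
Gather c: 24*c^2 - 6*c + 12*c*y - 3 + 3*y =24*c^2 + c*(12*y - 6) + 3*y - 3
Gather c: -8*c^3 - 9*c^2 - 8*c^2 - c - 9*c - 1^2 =-8*c^3 - 17*c^2 - 10*c - 1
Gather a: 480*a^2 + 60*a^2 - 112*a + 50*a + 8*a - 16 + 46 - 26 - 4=540*a^2 - 54*a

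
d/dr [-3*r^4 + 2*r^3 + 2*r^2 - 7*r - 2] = -12*r^3 + 6*r^2 + 4*r - 7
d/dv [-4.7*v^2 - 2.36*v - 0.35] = -9.4*v - 2.36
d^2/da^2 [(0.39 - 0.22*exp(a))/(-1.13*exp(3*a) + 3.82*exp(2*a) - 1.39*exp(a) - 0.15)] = (1.123672*exp(6*a) - 7.330875*exp(5*a) + 20.346326*exp(4*a) - 23.305904*exp(3*a) + 7.563771*exp(2*a) - 1.693269*exp(a) + 0.086265)*exp(a)/(1.442897*exp(9*a) - 14.633274*exp(8*a) + 54.792909*exp(7*a) - 91.168807*exp(6*a) + 63.515187*exp(5*a) - 14.161656*exp(4*a) - 2.016926*exp(3*a) + 0.611595*exp(2*a) + 0.093825*exp(a) + 0.003375)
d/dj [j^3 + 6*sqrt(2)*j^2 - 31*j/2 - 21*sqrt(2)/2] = 3*j^2 + 12*sqrt(2)*j - 31/2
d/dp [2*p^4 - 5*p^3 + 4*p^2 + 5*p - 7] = 8*p^3 - 15*p^2 + 8*p + 5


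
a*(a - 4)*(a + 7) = a^3 + 3*a^2 - 28*a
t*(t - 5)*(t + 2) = t^3 - 3*t^2 - 10*t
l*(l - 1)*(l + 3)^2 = l^4 + 5*l^3 + 3*l^2 - 9*l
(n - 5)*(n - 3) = n^2 - 8*n + 15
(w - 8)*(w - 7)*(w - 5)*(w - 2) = w^4 - 22*w^3 + 171*w^2 - 542*w + 560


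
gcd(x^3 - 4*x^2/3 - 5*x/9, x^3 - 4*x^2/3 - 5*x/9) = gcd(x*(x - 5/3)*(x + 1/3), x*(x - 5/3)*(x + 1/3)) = x^3 - 4*x^2/3 - 5*x/9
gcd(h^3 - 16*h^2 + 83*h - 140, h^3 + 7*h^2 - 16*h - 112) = h - 4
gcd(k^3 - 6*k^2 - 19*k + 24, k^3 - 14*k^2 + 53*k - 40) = k^2 - 9*k + 8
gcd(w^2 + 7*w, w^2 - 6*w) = w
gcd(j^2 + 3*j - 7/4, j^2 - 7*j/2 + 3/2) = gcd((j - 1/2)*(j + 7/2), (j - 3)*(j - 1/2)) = j - 1/2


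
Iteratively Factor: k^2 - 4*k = (k)*(k - 4)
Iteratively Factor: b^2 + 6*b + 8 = (b + 2)*(b + 4)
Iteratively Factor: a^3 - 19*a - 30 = (a + 3)*(a^2 - 3*a - 10) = (a + 2)*(a + 3)*(a - 5)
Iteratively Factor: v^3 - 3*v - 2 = (v + 1)*(v^2 - v - 2) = (v + 1)^2*(v - 2)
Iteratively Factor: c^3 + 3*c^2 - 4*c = (c + 4)*(c^2 - c) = c*(c + 4)*(c - 1)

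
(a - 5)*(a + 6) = a^2 + a - 30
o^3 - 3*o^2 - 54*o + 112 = (o - 8)*(o - 2)*(o + 7)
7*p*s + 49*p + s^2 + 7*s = (7*p + s)*(s + 7)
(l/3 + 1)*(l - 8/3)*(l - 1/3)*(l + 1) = l^4/3 + l^3/3 - 73*l^2/27 - 49*l/27 + 8/9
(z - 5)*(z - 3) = z^2 - 8*z + 15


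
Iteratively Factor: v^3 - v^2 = (v)*(v^2 - v) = v^2*(v - 1)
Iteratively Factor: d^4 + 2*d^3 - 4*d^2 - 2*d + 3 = (d + 3)*(d^3 - d^2 - d + 1) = (d + 1)*(d + 3)*(d^2 - 2*d + 1) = (d - 1)*(d + 1)*(d + 3)*(d - 1)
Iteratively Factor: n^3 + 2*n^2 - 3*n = (n - 1)*(n^2 + 3*n) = n*(n - 1)*(n + 3)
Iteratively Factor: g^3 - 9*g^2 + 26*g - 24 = (g - 2)*(g^2 - 7*g + 12) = (g - 4)*(g - 2)*(g - 3)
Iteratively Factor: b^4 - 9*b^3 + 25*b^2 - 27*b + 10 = (b - 5)*(b^3 - 4*b^2 + 5*b - 2) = (b - 5)*(b - 2)*(b^2 - 2*b + 1) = (b - 5)*(b - 2)*(b - 1)*(b - 1)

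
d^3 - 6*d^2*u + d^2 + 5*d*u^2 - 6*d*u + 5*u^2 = (d + 1)*(d - 5*u)*(d - u)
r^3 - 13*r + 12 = (r - 3)*(r - 1)*(r + 4)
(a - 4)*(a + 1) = a^2 - 3*a - 4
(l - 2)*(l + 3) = l^2 + l - 6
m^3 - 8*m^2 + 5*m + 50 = (m - 5)^2*(m + 2)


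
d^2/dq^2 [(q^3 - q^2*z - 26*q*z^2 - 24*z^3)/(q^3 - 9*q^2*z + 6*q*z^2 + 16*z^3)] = 16*z*(q^3 - 15*q^2*z + 102*q*z^2 - 260*z^3)/(q^6 - 30*q^5*z + 348*q^4*z^2 - 1960*q^3*z^3 + 5568*q^2*z^4 - 7680*q*z^5 + 4096*z^6)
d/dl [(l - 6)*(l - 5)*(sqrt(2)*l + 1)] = 3*sqrt(2)*l^2 - 22*sqrt(2)*l + 2*l - 11 + 30*sqrt(2)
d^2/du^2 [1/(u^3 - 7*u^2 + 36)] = 2*(u^2*(3*u - 14)^2 + (7 - 3*u)*(u^3 - 7*u^2 + 36))/(u^3 - 7*u^2 + 36)^3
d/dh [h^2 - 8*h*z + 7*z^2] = 2*h - 8*z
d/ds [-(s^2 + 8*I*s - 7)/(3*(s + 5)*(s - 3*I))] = (s^2*(-5 + 11*I) + s*(-14 + 30*I) - 155 + 21*I)/(3*s^4 + s^3*(30 - 18*I) + s^2*(48 - 180*I) + s*(-270 - 450*I) - 675)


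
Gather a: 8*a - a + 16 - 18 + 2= 7*a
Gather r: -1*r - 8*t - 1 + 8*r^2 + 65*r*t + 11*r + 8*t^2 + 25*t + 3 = 8*r^2 + r*(65*t + 10) + 8*t^2 + 17*t + 2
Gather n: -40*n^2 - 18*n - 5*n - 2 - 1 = -40*n^2 - 23*n - 3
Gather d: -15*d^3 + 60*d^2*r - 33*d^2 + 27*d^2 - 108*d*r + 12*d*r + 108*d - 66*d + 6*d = -15*d^3 + d^2*(60*r - 6) + d*(48 - 96*r)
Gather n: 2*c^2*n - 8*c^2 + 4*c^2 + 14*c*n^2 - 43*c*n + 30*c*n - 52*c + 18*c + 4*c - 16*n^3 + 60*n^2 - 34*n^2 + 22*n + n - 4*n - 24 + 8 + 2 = -4*c^2 - 30*c - 16*n^3 + n^2*(14*c + 26) + n*(2*c^2 - 13*c + 19) - 14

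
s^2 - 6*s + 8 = (s - 4)*(s - 2)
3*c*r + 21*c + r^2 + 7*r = (3*c + r)*(r + 7)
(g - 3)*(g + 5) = g^2 + 2*g - 15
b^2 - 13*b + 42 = (b - 7)*(b - 6)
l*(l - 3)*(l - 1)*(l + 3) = l^4 - l^3 - 9*l^2 + 9*l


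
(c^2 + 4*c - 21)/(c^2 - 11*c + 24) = (c + 7)/(c - 8)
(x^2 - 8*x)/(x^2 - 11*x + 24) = x/(x - 3)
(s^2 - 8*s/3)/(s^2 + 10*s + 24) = s*(3*s - 8)/(3*(s^2 + 10*s + 24))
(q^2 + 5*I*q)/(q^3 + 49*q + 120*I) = q/(q^2 - 5*I*q + 24)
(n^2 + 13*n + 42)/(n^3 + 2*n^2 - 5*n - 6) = (n^2 + 13*n + 42)/(n^3 + 2*n^2 - 5*n - 6)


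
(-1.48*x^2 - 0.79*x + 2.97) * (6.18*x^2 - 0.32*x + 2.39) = -9.1464*x^4 - 4.4086*x^3 + 15.0702*x^2 - 2.8385*x + 7.0983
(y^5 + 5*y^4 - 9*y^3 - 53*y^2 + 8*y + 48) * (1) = y^5 + 5*y^4 - 9*y^3 - 53*y^2 + 8*y + 48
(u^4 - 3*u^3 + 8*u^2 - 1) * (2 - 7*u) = -7*u^5 + 23*u^4 - 62*u^3 + 16*u^2 + 7*u - 2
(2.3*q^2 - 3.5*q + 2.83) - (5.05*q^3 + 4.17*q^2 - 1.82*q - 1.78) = -5.05*q^3 - 1.87*q^2 - 1.68*q + 4.61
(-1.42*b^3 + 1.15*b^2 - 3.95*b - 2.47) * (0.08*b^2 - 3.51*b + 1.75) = -0.1136*b^5 + 5.0762*b^4 - 6.8375*b^3 + 15.6794*b^2 + 1.7572*b - 4.3225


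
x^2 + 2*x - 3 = (x - 1)*(x + 3)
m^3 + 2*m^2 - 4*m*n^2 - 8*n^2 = (m + 2)*(m - 2*n)*(m + 2*n)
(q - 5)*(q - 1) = q^2 - 6*q + 5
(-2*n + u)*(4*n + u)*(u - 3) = -8*n^2*u + 24*n^2 + 2*n*u^2 - 6*n*u + u^3 - 3*u^2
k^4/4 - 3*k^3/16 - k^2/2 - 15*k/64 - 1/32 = (k/2 + 1/4)^2*(k - 2)*(k + 1/4)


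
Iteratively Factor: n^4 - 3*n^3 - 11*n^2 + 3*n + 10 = (n - 1)*(n^3 - 2*n^2 - 13*n - 10) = (n - 1)*(n + 2)*(n^2 - 4*n - 5) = (n - 5)*(n - 1)*(n + 2)*(n + 1)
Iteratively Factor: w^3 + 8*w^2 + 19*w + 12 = (w + 4)*(w^2 + 4*w + 3) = (w + 1)*(w + 4)*(w + 3)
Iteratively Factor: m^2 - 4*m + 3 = (m - 1)*(m - 3)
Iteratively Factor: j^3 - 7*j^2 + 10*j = (j - 2)*(j^2 - 5*j) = j*(j - 2)*(j - 5)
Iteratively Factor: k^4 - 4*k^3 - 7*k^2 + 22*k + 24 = (k - 3)*(k^3 - k^2 - 10*k - 8) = (k - 3)*(k + 2)*(k^2 - 3*k - 4) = (k - 4)*(k - 3)*(k + 2)*(k + 1)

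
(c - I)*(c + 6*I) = c^2 + 5*I*c + 6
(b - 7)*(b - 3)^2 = b^3 - 13*b^2 + 51*b - 63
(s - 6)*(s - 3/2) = s^2 - 15*s/2 + 9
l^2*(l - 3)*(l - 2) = l^4 - 5*l^3 + 6*l^2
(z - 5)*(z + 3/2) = z^2 - 7*z/2 - 15/2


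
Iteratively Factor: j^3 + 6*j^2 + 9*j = (j + 3)*(j^2 + 3*j) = j*(j + 3)*(j + 3)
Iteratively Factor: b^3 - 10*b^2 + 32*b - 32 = (b - 4)*(b^2 - 6*b + 8) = (b - 4)*(b - 2)*(b - 4)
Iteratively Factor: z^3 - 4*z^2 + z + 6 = (z + 1)*(z^2 - 5*z + 6) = (z - 2)*(z + 1)*(z - 3)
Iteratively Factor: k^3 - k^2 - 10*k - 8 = (k + 1)*(k^2 - 2*k - 8) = (k - 4)*(k + 1)*(k + 2)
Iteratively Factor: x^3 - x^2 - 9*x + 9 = (x - 3)*(x^2 + 2*x - 3) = (x - 3)*(x - 1)*(x + 3)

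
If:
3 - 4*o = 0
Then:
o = 3/4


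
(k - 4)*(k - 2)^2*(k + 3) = k^4 - 5*k^3 - 4*k^2 + 44*k - 48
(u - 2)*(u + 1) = u^2 - u - 2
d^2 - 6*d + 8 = (d - 4)*(d - 2)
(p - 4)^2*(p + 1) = p^3 - 7*p^2 + 8*p + 16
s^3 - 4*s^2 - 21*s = s*(s - 7)*(s + 3)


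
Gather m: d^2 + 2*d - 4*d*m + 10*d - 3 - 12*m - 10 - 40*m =d^2 + 12*d + m*(-4*d - 52) - 13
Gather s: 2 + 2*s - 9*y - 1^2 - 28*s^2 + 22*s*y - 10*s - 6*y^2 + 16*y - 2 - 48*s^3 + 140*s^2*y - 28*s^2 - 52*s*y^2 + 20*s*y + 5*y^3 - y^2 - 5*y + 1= -48*s^3 + s^2*(140*y - 56) + s*(-52*y^2 + 42*y - 8) + 5*y^3 - 7*y^2 + 2*y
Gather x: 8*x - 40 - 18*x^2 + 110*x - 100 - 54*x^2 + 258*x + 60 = -72*x^2 + 376*x - 80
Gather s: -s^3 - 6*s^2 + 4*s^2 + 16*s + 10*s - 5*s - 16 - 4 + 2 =-s^3 - 2*s^2 + 21*s - 18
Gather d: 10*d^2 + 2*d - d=10*d^2 + d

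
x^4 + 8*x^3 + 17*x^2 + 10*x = x*(x + 1)*(x + 2)*(x + 5)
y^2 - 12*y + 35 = (y - 7)*(y - 5)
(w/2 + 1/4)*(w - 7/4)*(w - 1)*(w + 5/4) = w^4/2 - w^3/2 - 39*w^2/32 + 43*w/64 + 35/64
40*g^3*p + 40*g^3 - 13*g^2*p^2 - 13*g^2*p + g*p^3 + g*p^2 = (-8*g + p)*(-5*g + p)*(g*p + g)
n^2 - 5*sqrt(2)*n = n*(n - 5*sqrt(2))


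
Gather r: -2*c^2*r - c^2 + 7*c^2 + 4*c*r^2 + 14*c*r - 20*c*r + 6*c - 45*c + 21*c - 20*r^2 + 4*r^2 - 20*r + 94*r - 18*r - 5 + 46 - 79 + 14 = 6*c^2 - 18*c + r^2*(4*c - 16) + r*(-2*c^2 - 6*c + 56) - 24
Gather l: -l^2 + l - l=-l^2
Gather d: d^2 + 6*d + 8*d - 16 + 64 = d^2 + 14*d + 48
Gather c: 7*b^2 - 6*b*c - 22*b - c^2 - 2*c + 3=7*b^2 - 22*b - c^2 + c*(-6*b - 2) + 3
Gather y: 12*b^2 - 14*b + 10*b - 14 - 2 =12*b^2 - 4*b - 16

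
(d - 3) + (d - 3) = 2*d - 6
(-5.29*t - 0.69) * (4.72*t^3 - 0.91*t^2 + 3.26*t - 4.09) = -24.9688*t^4 + 1.5571*t^3 - 16.6175*t^2 + 19.3867*t + 2.8221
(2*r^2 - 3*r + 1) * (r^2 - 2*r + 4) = 2*r^4 - 7*r^3 + 15*r^2 - 14*r + 4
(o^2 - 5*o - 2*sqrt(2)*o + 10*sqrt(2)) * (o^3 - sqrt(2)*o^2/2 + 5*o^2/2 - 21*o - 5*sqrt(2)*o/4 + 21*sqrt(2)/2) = o^5 - 5*sqrt(2)*o^4/2 - 5*o^4/2 - 63*o^3/2 + 25*sqrt(2)*o^3/4 + 100*o^2 + 335*sqrt(2)*o^2/4 - 525*sqrt(2)*o/2 - 67*o + 210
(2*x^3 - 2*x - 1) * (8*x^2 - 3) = 16*x^5 - 22*x^3 - 8*x^2 + 6*x + 3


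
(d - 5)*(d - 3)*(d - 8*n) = d^3 - 8*d^2*n - 8*d^2 + 64*d*n + 15*d - 120*n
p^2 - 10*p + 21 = (p - 7)*(p - 3)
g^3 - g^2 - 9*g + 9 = (g - 3)*(g - 1)*(g + 3)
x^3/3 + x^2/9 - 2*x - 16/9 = (x/3 + 1/3)*(x - 8/3)*(x + 2)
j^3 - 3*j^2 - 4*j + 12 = (j - 3)*(j - 2)*(j + 2)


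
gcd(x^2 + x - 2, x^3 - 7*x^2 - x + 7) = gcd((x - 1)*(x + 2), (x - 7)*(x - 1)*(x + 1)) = x - 1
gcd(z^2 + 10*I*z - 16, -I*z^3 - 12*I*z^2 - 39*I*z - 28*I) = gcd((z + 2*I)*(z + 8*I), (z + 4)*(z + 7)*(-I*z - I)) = 1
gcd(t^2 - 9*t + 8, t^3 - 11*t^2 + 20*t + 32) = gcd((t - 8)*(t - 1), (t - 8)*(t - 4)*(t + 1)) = t - 8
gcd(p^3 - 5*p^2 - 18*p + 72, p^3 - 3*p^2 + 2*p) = 1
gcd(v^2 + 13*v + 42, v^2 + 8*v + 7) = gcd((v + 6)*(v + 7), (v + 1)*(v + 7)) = v + 7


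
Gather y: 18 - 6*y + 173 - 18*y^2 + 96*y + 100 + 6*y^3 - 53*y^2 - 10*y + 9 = 6*y^3 - 71*y^2 + 80*y + 300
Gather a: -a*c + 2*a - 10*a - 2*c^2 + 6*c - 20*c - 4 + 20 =a*(-c - 8) - 2*c^2 - 14*c + 16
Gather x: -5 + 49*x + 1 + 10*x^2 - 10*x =10*x^2 + 39*x - 4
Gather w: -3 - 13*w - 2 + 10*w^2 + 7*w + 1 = 10*w^2 - 6*w - 4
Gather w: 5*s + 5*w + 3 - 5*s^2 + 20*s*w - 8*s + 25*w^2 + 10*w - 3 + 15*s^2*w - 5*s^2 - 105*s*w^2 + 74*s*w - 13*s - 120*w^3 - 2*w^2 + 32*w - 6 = -10*s^2 - 16*s - 120*w^3 + w^2*(23 - 105*s) + w*(15*s^2 + 94*s + 47) - 6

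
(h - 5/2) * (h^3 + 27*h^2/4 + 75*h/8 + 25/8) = h^4 + 17*h^3/4 - 15*h^2/2 - 325*h/16 - 125/16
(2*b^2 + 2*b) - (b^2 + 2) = b^2 + 2*b - 2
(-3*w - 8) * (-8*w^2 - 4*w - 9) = 24*w^3 + 76*w^2 + 59*w + 72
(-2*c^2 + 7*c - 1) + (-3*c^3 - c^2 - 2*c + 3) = -3*c^3 - 3*c^2 + 5*c + 2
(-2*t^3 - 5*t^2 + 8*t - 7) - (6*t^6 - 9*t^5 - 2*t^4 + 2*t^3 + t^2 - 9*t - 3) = -6*t^6 + 9*t^5 + 2*t^4 - 4*t^3 - 6*t^2 + 17*t - 4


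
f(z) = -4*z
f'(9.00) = -4.00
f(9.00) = -36.00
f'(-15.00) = -4.00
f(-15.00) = 60.00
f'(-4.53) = -4.00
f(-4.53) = 18.12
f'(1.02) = -4.00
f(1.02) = -4.08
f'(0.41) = -4.00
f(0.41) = -1.64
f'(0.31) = -4.00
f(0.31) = -1.24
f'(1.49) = -4.00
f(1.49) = -5.96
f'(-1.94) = -4.00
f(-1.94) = 7.76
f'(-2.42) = -4.00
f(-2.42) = 9.68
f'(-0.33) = -4.00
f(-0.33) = 1.32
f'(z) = -4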